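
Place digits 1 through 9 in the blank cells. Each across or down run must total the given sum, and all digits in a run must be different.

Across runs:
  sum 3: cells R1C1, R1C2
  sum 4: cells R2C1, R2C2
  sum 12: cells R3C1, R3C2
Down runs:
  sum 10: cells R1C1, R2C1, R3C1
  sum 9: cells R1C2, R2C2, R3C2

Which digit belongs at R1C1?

2

3 in 2 cells must be {1,2}; 4 in 2 cells must be {1,3}.
Nothing is forced directly, so branch on R2C1, whose candidates are 1 or 3. If R2C1 = 3: that forces R2C2 = 1, R3C1 = 5, after which R3C2 would have to be in {7} for the 12 across but in {2,3,5,6} for the 9 down — contradiction. So R2C1 = 1.
Given what's placed, R1C1 must be 2 to fit the 3 across and 10 down.
R1C2 = 3 − 2 = 1 completes the 3 across.
R2C2 = 4 − 1 = 3 completes the 4 across.
R3C1 = 10 − 3 = 7 completes the 10 down.
R3C2 = 12 − 7 = 5 completes the 12 across.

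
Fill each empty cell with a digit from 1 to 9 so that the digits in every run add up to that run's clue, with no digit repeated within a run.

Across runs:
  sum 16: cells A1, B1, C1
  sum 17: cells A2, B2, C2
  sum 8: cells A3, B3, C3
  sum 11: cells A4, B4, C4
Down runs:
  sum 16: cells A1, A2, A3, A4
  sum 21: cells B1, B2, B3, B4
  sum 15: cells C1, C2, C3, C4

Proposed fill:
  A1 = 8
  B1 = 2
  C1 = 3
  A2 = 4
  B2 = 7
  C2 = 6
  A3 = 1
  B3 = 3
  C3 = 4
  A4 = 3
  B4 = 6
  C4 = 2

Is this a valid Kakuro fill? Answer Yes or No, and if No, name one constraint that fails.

No — the down run B1–B4 sums to 18, not 21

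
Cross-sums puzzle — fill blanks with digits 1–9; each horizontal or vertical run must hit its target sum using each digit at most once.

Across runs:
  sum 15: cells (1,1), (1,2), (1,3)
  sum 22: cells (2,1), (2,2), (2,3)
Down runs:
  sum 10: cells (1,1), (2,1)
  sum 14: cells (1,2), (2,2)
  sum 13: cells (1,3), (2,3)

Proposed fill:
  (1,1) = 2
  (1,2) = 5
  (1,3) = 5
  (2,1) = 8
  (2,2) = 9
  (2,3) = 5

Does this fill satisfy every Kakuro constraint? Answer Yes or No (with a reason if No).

No — the across run (1,1)–(1,3) sums to 12, not 15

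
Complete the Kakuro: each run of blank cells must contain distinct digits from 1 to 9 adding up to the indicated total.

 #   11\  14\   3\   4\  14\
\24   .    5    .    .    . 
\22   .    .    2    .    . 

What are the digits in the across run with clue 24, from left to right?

3 in 2 cells must be {1,2}; 4 in 2 cells must be {1,3}.
R1C3 = 3 − 2 = 1 completes the 3 down.
Given what's placed, R1C4 must be 3 to fit the 24 across and 4 down.
R2C2 = 14 − 5 = 9 completes the 14 down.
R2C4 = 4 − 3 = 1 completes the 4 down.
R2C5 = 6: the only remaining digit allowed by both the 22 across and the 14 down.
R1C5 = 14 − 6 = 8 completes the 14 down.
R2C1 = 22 − 18 = 4 completes the 22 across.
R1C1 = 24 − 17 = 7 completes the 24 across.

7, 5, 1, 3, 8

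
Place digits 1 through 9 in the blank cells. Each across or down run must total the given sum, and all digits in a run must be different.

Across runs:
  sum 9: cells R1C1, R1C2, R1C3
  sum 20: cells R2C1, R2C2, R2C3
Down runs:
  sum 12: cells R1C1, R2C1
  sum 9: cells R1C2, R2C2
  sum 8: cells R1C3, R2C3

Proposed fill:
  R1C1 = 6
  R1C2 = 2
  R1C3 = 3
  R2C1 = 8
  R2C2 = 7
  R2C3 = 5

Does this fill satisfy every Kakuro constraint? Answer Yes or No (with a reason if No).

No — the down run R1C1–R2C1 sums to 14, not 12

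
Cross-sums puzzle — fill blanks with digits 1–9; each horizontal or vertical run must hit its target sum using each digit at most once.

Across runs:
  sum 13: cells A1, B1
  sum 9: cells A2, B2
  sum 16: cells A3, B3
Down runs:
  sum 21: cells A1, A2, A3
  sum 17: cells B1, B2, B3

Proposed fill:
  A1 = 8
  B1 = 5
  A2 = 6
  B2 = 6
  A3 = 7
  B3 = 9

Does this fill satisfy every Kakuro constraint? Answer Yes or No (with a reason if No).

No — the down run B1–B3 sums to 20, not 17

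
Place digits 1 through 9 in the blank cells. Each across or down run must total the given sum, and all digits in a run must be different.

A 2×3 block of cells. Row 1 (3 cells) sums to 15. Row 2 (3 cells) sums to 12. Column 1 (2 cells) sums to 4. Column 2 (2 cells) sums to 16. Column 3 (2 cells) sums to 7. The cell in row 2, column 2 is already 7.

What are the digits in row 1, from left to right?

4 in 2 cells must be {1,3}; 16 in 2 cells must be {7,9}.
(1,2) = 16 − 7 = 9 completes the 16 down.
(1,1) = 1: the only remaining digit allowed by both the 15 across and the 4 down.
(1,3) = 15 − 10 = 5 completes the 15 across.
(2,1) = 4 − 1 = 3 completes the 4 down.
(2,3) = 12 − 10 = 2 completes the 12 across.

1 9 5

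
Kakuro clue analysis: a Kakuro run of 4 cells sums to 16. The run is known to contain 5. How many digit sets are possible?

4 distinct digits from 1–9 sum between 10 and 30.
Keeping only sets containing 5.
Enumerating: {1,2,5,8}, {1,3,5,7}, {1,4,5,6}, {2,3,5,6}.

4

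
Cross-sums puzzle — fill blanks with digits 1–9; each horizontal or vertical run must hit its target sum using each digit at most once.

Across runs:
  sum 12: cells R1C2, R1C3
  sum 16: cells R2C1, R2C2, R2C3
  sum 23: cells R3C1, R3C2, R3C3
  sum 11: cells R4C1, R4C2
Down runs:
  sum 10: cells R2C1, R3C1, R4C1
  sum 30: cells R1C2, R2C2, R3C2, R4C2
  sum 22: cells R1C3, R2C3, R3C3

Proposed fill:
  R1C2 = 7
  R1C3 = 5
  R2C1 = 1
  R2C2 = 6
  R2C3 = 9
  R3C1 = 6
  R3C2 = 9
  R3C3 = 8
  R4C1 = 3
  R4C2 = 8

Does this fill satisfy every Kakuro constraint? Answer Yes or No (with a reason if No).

Across: 7+5=12; 1+6+9=16; 6+9+8=23; 3+8=11. Down: 1+6+3=10; 7+6+9+8=30; 5+9+8=22. No digit repeats within any run.

Yes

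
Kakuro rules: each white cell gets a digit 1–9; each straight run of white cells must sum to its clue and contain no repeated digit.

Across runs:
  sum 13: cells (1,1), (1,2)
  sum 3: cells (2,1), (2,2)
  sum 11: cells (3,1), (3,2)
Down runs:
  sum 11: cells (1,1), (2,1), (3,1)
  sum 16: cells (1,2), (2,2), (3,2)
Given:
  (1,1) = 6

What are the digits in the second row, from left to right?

3 in 2 cells must be {1,2}.
(1,2) = 13 − 6 = 7 completes the 13 across.
(2,2) = 1: the only remaining digit allowed by both the 3 across and the 16 down.
(3,2) = 16 − 8 = 8 completes the 16 down.
(2,1) = 3 − 1 = 2 completes the 3 across.
(3,1) = 11 − 8 = 3 completes the 11 across.

2 1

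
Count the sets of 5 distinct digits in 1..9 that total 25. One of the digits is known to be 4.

5 distinct digits from 1–9 sum between 15 and 35.
Keeping only sets containing 4.
Enumerating: {1,3,4,8,9}, {1,4,5,6,9}, {1,4,5,7,8}, {2,3,4,7,9}, {2,4,5,6,8}, {3,4,5,6,7}.

6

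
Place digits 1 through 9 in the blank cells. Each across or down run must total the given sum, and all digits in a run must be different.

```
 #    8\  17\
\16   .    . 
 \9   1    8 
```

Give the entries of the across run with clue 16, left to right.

16 in 2 cells must be {7,9}; 17 in 2 cells must be {8,9}.
R1C1 = 8 − 1 = 7 completes the 8 down.
R1C2 = 16 − 7 = 9 completes the 16 across.

7 9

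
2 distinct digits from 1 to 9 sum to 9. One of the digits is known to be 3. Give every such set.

2 distinct digits from 1–9 sum between 3 and 17.
Keeping only sets containing 3.
Only one set works: {3,6}.

{3,6}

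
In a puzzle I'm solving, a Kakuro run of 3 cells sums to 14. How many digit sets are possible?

3 distinct digits from 1–9 sum between 6 and 24.

8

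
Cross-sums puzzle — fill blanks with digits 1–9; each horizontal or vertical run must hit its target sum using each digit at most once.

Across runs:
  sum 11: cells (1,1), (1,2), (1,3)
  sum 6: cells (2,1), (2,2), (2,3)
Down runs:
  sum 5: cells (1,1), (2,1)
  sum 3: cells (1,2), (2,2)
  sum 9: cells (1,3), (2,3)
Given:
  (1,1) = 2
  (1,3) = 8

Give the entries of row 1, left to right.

2, 1, 8

6 in 3 cells must be {1,2,3}; 3 in 2 cells must be {1,2}.
(1,2) = 11 − 10 = 1 completes the 11 across.
(2,1) = 5 − 2 = 3 completes the 5 down.
(2,2) = 3 − 1 = 2 completes the 3 down.
(2,3) = 6 − 5 = 1 completes the 6 across.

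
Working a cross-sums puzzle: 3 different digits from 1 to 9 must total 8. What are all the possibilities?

{1,2,5}; {1,3,4}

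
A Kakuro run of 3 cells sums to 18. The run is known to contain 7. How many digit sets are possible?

3 distinct digits from 1–9 sum between 6 and 24.
Keeping only sets containing 7.
Enumerating: {2,7,9}, {3,7,8}, {5,6,7}.

3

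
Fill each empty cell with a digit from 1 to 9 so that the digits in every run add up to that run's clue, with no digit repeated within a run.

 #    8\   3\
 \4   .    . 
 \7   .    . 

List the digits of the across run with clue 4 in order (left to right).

3, 1

4 in 2 cells must be {1,3}; 3 in 2 cells must be {1,2}.
The 4 across and the 3 down share only 1, so R1C2 = 1.
R2C2 = 3 − 1 = 2 completes the 3 down.
R1C1 = 4 − 1 = 3 completes the 4 across.
R2C1 = 7 − 2 = 5 completes the 7 across.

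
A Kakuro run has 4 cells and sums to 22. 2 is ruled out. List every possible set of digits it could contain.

4 distinct digits from 1–9 sum between 10 and 30.
Dropping sets that contain 2.

{1,4,8,9}; {1,5,7,9}; {1,6,7,8}; {3,4,6,9}; {3,4,7,8}; {3,5,6,8}; {4,5,6,7}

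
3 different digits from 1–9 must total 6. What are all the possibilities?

3 distinct digits from 1–9 sum between 6 and 24.
Only one set works: {1,2,3}.

{1,2,3}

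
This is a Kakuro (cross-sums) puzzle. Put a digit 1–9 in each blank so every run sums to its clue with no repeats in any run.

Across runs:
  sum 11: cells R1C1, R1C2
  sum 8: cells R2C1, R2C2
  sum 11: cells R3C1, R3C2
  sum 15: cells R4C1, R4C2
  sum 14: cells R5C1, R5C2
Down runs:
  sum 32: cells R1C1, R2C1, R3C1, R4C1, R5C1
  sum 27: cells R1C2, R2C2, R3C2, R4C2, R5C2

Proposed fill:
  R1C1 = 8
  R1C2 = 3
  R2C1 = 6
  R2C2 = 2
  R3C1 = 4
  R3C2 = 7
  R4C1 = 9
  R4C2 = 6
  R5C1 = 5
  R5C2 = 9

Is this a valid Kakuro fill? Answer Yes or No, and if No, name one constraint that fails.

Across: 8+3=11; 6+2=8; 4+7=11; 9+6=15; 5+9=14. Down: 8+6+4+9+5=32; 3+2+7+6+9=27. No digit repeats within any run.

Yes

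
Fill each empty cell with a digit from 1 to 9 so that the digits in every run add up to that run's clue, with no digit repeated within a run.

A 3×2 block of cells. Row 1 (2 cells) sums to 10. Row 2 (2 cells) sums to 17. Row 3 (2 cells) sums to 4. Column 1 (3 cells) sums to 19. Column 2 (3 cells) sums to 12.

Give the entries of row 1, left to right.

7 3

17 in 2 cells must be {8,9}; 4 in 2 cells must be {1,3}.
The 4 across and the 19 down share only 3, so (3,1) = 3.
(3,2) = 4 − 3 = 1 completes the 4 across.
Given what's placed, (2,1) must be 9 to fit the 17 across and 19 down.
(2,2) = 17 − 9 = 8 completes the 17 across.
(1,1) = 19 − 12 = 7 completes the 19 down.
(1,2) = 10 − 7 = 3 completes the 10 across.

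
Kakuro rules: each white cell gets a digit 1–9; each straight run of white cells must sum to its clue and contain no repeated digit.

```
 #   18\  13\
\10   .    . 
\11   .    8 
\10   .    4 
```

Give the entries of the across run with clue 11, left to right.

3, 8

R1C2 = 13 − 12 = 1 completes the 13 down.
R2C1 = 11 − 8 = 3 completes the 11 across.
R3C1 = 10 − 4 = 6 completes the 10 across.
R1C1 = 10 − 1 = 9 completes the 10 across.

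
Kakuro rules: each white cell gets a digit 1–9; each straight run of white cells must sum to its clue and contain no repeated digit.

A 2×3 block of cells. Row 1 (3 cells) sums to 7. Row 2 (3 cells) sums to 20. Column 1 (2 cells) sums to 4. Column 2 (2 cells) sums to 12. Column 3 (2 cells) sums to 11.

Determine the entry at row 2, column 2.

8

7 in 3 cells must be {1,2,4}; 4 in 2 cells must be {1,3}.
The 7 across and the 4 down share only 1, so (1,1) = 1.
Given what's placed, (1,2) must be 4 to fit the 7 across and 12 down.
(1,3) = 7 − 5 = 2 completes the 7 across.
(2,1) = 4 − 1 = 3 completes the 4 down.
(2,2) = 12 − 4 = 8 completes the 12 down.
(2,3) = 20 − 11 = 9 completes the 20 across.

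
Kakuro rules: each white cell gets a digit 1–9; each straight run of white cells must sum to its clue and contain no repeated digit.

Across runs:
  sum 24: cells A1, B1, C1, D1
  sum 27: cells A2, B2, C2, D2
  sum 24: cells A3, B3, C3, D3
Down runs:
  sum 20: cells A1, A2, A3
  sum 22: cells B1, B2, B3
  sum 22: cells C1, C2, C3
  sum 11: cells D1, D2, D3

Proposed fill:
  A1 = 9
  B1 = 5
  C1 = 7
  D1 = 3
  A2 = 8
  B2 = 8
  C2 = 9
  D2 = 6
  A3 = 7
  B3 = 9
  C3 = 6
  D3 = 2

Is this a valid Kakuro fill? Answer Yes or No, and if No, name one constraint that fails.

No — the across run A2–D2 sums to 31, not 27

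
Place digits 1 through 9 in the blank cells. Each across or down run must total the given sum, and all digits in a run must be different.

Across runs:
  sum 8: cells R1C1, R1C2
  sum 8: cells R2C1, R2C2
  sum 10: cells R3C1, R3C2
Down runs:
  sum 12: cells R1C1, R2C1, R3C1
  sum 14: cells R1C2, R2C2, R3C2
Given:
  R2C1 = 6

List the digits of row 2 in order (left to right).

6, 2

R2C2 = 8 − 6 = 2 completes the 8 across.
Nothing is forced directly, so branch on R1C1, whose candidates are 1 or 2 or 5. If R1C1 = 1: that forces R1C2 = 7, after which R3C1 would have to be in {1,2,3,4,6,7,8,9} for the 10 across but in {5} for the 12 down — contradiction. If R1C1 = 2: then R1C2 would have to be in {6} for the 8 across but in {3,4,5,7,8,9} for the 14 down — contradiction. So R1C1 = 5.
R1C2 = 8 − 5 = 3 completes the 8 across.
R3C1 = 12 − 11 = 1 completes the 12 down.
R3C2 = 10 − 1 = 9 completes the 10 across.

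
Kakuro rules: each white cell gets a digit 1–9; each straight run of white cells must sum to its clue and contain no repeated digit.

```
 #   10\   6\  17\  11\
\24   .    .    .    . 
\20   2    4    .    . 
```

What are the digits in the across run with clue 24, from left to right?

8 2 9 5

17 in 2 cells must be {8,9}.
R1C1 = 10 − 2 = 8 completes the 10 down.
R1C2 = 6 − 4 = 2 completes the 6 down.
Given what's placed, R1C3 must be 9 to fit the 24 across and 17 down.
R1C4 = 24 − 19 = 5 completes the 24 across.
R2C3 = 17 − 9 = 8 completes the 17 down.
R2C4 = 20 − 14 = 6 completes the 20 across.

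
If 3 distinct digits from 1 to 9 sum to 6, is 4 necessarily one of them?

The only way to make 6 from 3 distinct digits is {1,2,3}, which does not contain 4.

No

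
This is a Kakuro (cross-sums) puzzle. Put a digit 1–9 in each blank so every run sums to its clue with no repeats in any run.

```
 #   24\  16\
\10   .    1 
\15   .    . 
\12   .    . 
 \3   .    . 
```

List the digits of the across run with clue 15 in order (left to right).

3 in 2 cells must be {1,2}.
R1C1 = 10 − 1 = 9 completes the 10 across.
Given what's placed, R4C2 must be 2 to fit the 3 across and 16 down.
R4C1 = 3 − 2 = 1 completes the 3 across.
R3C1 = 8: the only remaining digit allowed by both the 12 across and the 24 down.
R3C2 = 12 − 8 = 4 completes the 12 across.
R2C1 = 24 − 18 = 6 completes the 24 down.
R2C2 = 15 − 6 = 9 completes the 15 across.

6 9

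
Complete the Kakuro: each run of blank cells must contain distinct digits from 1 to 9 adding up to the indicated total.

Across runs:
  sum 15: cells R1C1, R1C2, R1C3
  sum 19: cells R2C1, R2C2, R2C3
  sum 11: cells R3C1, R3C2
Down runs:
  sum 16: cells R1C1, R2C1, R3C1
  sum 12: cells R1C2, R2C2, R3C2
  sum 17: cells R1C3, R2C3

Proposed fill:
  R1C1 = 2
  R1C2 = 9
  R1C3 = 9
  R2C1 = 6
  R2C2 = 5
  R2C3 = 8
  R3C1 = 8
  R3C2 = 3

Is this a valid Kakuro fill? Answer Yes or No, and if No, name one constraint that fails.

No — the down run R1C2–R3C2 sums to 17, not 12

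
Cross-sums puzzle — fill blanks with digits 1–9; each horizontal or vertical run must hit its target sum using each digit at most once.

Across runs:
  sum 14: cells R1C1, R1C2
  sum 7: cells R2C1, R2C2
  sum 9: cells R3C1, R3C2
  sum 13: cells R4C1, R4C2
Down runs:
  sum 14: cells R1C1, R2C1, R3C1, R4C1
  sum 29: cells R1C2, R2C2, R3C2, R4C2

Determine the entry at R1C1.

29 in 4 cells must be {5,7,8,9}.
Only 5 fits R2C2 under both its across sum 7 and down sum 29.
R2C1 = 7 − 5 = 2 completes the 7 across.
Nothing is forced directly, so branch on R3C2, whose candidates are 7 or 8. If R3C2 = 7: then R3C1 would have to be in {2} for the 9 across but in {1,3,4,5,6,7,8} for the 14 down — contradiction. So R3C2 = 8.
R1C2 = 9: the only remaining digit allowed by both the 14 across and the 29 down.
R3C1 = 9 − 8 = 1 completes the 9 across.
R4C2 = 29 − 22 = 7 completes the 29 down.
R1C1 = 14 − 9 = 5 completes the 14 across.

5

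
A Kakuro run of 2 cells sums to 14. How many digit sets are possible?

2 distinct digits from 1–9 sum between 3 and 17.
Enumerating: {5,9}, {6,8}.

2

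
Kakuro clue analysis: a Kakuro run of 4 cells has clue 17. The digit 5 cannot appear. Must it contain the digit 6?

No

Counterexample: {1,3,4,9} sums to 17 under that restriction without using 6.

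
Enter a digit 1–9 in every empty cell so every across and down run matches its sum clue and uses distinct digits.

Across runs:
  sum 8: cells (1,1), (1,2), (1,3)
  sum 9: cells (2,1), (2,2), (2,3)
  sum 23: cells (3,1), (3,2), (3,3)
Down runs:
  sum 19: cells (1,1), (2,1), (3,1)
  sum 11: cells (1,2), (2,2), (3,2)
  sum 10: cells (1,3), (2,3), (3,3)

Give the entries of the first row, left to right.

4 1 3

23 in 3 cells must be {6,8,9}.
Only 6 fits (3,3) under both its across sum 23 and down sum 10.
Given what's placed, (3,2) must be 8 to fit the 23 across and 11 down.
(3,1) = 23 − 14 = 9 completes the 23 across.
No cell is forced outright now. (1,2) can only be 1 or 2 (the digits allowed by both its 8 across and its 11 down). If (1,2) = 2: then (1,1) would have to be in {1,5} for the 8 across but in {2,3,4,6,7,8} for the 19 down — contradiction. So (1,2) = 1.
Given what's placed, (1,3) must be 3 to fit the 8 across and 10 down.
(2,2) = 11 − 9 = 2 completes the 11 down.
(2,3) = 10 − 9 = 1 completes the 10 down.
(1,1) = 8 − 4 = 4 completes the 8 across.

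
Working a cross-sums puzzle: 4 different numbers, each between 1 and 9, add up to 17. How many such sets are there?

9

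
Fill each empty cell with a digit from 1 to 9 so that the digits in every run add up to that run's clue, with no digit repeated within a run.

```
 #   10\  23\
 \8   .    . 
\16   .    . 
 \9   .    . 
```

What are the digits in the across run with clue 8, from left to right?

2, 6

16 in 2 cells must be {7,9}; 23 in 3 cells must be {6,8,9}.
The 8 across and the 23 down share only 6, so R1C2 = 6.
The 16 across and the 10 down share only 7, so R2C1 = 7.
R2C2 = 16 − 7 = 9 completes the 16 across.
R3C2 = 23 − 15 = 8 completes the 23 down.
R1C1 = 8 − 6 = 2 completes the 8 across.
R3C1 = 9 − 8 = 1 completes the 9 across.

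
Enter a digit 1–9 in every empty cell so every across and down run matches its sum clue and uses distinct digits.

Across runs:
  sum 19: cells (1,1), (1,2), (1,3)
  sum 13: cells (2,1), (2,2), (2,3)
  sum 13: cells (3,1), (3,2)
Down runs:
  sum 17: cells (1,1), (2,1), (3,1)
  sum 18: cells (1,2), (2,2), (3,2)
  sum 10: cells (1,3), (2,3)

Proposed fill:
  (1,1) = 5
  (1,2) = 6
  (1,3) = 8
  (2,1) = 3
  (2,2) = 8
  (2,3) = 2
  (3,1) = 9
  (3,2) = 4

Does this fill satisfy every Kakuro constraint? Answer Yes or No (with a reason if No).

Across: 5+6+8=19; 3+8+2=13; 9+4=13. Down: 5+3+9=17; 6+8+4=18; 8+2=10. No digit repeats within any run.

Yes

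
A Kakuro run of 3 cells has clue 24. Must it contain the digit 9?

The only way to make 24 from 3 distinct digits is {7,8,9}, which contains 9.

Yes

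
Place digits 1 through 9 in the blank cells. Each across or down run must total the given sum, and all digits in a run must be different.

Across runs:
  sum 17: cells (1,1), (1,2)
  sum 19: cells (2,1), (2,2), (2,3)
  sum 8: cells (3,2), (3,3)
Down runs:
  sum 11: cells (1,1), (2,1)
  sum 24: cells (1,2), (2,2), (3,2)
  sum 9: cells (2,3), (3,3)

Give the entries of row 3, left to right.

17 in 2 cells must be {8,9}; 24 in 3 cells must be {7,8,9}.
The 8 across and the 24 down share only 7, so (3,2) = 7.
(3,3) = 8 − 7 = 1 completes the 8 across.
(2,3) = 9 − 1 = 8 completes the 9 down.
(2,2) = 9: the only remaining digit allowed by both the 19 across and the 24 down.
(1,2) = 24 − 16 = 8 completes the 24 down.
(2,1) = 19 − 17 = 2 completes the 19 across.
(1,1) = 17 − 8 = 9 completes the 17 across.

7 1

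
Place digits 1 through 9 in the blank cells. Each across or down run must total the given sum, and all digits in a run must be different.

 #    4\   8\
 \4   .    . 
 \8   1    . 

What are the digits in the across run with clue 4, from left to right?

4 in 2 cells must be {1,3}.
R1C1 = 4 − 1 = 3 completes the 4 down.
R1C2 = 4 − 3 = 1 completes the 4 across.
R2C2 = 8 − 1 = 7 completes the 8 across.

3, 1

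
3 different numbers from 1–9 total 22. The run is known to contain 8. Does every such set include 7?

No

The only way to make 22 from 3 distinct digits under that restriction is {5,8,9}, which does not contain 7.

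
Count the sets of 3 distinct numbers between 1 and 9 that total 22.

2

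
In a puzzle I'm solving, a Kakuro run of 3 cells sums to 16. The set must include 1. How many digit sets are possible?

3 distinct digits from 1–9 sum between 6 and 24.
Keeping only sets containing 1.
Enumerating: {1,6,9}, {1,7,8}.

2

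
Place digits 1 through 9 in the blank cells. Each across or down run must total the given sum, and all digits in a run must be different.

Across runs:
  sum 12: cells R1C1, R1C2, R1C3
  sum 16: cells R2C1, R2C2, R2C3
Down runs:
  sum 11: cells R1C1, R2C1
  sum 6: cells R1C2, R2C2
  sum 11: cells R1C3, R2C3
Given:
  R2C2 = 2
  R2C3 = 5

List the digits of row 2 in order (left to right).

9 2 5

R1C2 = 6 − 2 = 4 completes the 6 down.
R1C3 = 11 − 5 = 6 completes the 11 down.
R2C1 = 16 − 7 = 9 completes the 16 across.
R1C1 = 12 − 10 = 2 completes the 12 across.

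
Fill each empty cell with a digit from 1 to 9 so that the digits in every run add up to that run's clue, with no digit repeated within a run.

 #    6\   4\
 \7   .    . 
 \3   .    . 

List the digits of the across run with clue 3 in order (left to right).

2 1

3 in 2 cells must be {1,2}; 4 in 2 cells must be {1,3}.
The 3 across and the 4 down share only 1, so R2C2 = 1.
R1C2 = 4 − 1 = 3 completes the 4 down.
R2C1 = 3 − 1 = 2 completes the 3 across.
R1C1 = 7 − 3 = 4 completes the 7 across.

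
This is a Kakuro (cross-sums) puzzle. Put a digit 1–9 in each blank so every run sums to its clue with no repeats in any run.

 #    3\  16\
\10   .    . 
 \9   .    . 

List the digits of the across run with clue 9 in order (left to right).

2 7

3 in 2 cells must be {1,2}; 16 in 2 cells must be {7,9}.
The 9 across and the 16 down share only 7, so R2C2 = 7.
R1C2 = 16 − 7 = 9 completes the 16 down.
R2C1 = 9 − 7 = 2 completes the 9 across.
R1C1 = 10 − 9 = 1 completes the 10 across.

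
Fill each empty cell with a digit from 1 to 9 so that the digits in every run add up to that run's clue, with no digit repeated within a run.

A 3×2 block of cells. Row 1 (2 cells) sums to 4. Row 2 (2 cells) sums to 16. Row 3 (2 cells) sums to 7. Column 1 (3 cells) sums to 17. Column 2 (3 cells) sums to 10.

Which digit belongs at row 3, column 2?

2

4 in 2 cells must be {1,3}; 16 in 2 cells must be {7,9}.
The 16 across and the 10 down share only 7, so (2,2) = 7.
Given what's placed, (1,2) must be 1 to fit the 4 across and 10 down.
(2,1) = 16 − 7 = 9 completes the 16 across.
(3,2) = 10 − 8 = 2 completes the 10 down.
(1,1) = 4 − 1 = 3 completes the 4 across.
(3,1) = 7 − 2 = 5 completes the 7 across.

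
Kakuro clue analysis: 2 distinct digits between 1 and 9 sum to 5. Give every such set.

2 distinct digits from 1–9 sum between 3 and 17.

{1,4}; {2,3}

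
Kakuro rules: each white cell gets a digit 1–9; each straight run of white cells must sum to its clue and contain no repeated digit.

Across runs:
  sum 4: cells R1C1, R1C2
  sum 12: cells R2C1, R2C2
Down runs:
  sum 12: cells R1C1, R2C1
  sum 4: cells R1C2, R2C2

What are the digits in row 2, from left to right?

4 in 2 cells must be {1,3}.
The 4 across and the 12 down share only 3, so R1C1 = 3.
R1C2 = 4 − 3 = 1 completes the 4 across.
R2C1 = 12 − 3 = 9 completes the 12 down.
R2C2 = 12 − 9 = 3 completes the 12 across.

9 3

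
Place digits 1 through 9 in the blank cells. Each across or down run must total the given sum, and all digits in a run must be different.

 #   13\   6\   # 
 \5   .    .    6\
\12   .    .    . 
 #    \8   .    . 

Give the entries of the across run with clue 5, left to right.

4 1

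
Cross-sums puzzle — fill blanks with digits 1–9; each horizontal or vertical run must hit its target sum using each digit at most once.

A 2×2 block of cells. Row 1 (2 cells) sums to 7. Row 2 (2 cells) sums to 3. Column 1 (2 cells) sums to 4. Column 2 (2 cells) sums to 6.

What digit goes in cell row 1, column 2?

4

3 in 2 cells must be {1,2}; 4 in 2 cells must be {1,3}.
The 3 across and the 4 down share only 1, so (2,1) = 1.
(2,2) = 3 − 1 = 2 completes the 3 across.
(1,1) = 4 − 1 = 3 completes the 4 down.
(1,2) = 7 − 3 = 4 completes the 7 across.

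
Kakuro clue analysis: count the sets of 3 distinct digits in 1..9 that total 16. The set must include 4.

2

3 distinct digits from 1–9 sum between 6 and 24.
Keeping only sets containing 4.
Enumerating: {3,4,9}, {4,5,7}.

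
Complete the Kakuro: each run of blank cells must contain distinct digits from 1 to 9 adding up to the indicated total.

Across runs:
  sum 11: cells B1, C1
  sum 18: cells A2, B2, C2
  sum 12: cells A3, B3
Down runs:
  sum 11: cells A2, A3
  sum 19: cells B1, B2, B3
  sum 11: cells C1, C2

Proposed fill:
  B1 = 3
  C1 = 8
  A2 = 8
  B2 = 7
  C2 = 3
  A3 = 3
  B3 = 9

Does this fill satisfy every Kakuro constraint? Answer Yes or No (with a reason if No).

Yes

Across: 3+8=11; 8+7+3=18; 3+9=12. Down: 8+3=11; 3+7+9=19; 8+3=11. No digit repeats within any run.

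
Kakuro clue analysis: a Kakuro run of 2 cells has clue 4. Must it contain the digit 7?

No

The only way to make 4 from 2 distinct digits is {1,3}, which does not contain 7.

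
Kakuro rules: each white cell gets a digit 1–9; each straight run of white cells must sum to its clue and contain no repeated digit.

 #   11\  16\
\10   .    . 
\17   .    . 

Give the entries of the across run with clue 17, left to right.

17 in 2 cells must be {8,9}; 16 in 2 cells must be {7,9}.
The 17 across and the 16 down share only 9, so R2C2 = 9.
R1C2 = 16 − 9 = 7 completes the 16 down.
R2C1 = 17 − 9 = 8 completes the 17 across.
R1C1 = 10 − 7 = 3 completes the 10 across.

8 9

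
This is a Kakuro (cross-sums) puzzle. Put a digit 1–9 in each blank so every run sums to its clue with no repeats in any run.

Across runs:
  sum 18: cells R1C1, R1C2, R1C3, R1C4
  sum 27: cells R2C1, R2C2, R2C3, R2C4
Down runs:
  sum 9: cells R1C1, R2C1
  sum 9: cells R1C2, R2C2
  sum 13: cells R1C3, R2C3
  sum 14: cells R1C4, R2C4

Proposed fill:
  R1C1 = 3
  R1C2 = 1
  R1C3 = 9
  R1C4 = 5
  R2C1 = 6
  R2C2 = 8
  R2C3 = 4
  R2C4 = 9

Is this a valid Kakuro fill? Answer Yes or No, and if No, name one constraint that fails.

Yes

Across: 3+1+9+5=18; 6+8+4+9=27. Down: 3+6=9; 1+8=9; 9+4=13; 5+9=14. No digit repeats within any run.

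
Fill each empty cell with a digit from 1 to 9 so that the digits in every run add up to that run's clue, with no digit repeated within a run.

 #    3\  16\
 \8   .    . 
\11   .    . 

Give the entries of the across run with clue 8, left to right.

1, 7

3 in 2 cells must be {1,2}; 16 in 2 cells must be {7,9}.
The 8 across and the 16 down share only 7, so R1C2 = 7.
The 11 across and the 3 down share only 2, so R2C1 = 2.
R2C2 = 11 − 2 = 9 completes the 11 across.
R1C1 = 8 − 7 = 1 completes the 8 across.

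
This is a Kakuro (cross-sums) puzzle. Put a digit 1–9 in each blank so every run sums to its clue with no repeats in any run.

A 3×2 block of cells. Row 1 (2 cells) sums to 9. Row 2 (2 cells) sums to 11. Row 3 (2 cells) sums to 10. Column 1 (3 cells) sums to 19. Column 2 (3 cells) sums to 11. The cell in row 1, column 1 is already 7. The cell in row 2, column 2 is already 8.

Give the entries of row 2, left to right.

3, 8

(1,2) = 9 − 7 = 2 completes the 9 across.
(2,1) = 11 − 8 = 3 completes the 11 across.
(3,1) = 19 − 10 = 9 completes the 19 down.
(3,2) = 10 − 9 = 1 completes the 10 across.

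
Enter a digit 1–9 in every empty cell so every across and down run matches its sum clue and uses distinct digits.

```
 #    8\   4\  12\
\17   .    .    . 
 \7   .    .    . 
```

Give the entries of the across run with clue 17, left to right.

6 3 8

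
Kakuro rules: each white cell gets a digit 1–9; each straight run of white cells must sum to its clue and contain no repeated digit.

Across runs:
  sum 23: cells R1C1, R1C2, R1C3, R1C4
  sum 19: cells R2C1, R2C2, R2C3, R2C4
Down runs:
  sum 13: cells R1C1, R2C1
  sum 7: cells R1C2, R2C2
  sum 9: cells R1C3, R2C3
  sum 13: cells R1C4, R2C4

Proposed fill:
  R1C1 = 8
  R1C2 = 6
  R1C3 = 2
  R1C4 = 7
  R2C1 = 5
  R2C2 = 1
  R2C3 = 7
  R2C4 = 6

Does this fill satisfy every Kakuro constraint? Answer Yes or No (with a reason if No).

Yes

Across: 8+6+2+7=23; 5+1+7+6=19. Down: 8+5=13; 6+1=7; 2+7=9; 7+6=13. No digit repeats within any run.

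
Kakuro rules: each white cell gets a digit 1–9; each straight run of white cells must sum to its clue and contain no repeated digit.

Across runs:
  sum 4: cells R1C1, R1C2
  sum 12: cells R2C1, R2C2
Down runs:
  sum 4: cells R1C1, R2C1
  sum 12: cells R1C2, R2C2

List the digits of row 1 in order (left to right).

1 3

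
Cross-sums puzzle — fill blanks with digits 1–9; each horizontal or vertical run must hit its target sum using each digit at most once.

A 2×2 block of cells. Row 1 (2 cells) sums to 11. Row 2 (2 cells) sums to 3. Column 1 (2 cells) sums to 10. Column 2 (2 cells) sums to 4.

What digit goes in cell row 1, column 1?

8

3 in 2 cells must be {1,2}; 4 in 2 cells must be {1,3}.
The 11 across and the 4 down share only 3, so (1,2) = 3.
(2,2) = 4 − 3 = 1 completes the 4 down.
(1,1) = 11 − 3 = 8 completes the 11 across.
(2,1) = 3 − 1 = 2 completes the 3 across.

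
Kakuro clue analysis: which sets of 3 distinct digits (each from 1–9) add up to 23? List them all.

{6,8,9}

3 distinct digits from 1–9 sum between 6 and 24.
Only one set works: {6,8,9}.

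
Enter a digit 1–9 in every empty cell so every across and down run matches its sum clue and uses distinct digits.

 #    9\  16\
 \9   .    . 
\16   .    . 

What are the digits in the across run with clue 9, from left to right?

2 7

16 in 2 cells must be {7,9}.
The 9 across and the 16 down share only 7, so R1C2 = 7.
The 16 across and the 9 down share only 7, so R2C1 = 7.
R2C2 = 16 − 7 = 9 completes the 16 across.
R1C1 = 9 − 7 = 2 completes the 9 across.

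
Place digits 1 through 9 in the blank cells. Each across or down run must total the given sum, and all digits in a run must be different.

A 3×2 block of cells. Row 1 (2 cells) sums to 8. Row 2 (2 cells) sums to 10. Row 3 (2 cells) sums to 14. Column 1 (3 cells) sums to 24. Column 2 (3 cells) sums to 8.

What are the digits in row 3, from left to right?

9 5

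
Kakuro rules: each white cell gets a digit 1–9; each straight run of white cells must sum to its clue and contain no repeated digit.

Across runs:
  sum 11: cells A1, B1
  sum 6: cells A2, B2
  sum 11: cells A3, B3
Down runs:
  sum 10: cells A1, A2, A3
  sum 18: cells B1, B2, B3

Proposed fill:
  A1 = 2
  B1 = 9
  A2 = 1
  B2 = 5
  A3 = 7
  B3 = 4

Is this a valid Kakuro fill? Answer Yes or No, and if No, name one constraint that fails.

Across: 2+9=11; 1+5=6; 7+4=11. Down: 2+1+7=10; 9+5+4=18. No digit repeats within any run.

Yes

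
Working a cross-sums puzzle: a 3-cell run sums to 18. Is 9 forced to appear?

No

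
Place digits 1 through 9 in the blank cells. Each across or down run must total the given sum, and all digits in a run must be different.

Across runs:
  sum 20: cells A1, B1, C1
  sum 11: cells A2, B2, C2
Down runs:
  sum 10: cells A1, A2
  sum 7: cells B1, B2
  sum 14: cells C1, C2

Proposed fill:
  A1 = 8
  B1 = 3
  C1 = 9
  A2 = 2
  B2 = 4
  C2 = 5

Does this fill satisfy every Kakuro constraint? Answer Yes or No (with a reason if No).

Yes

Across: 8+3+9=20; 2+4+5=11. Down: 8+2=10; 3+4=7; 9+5=14. No digit repeats within any run.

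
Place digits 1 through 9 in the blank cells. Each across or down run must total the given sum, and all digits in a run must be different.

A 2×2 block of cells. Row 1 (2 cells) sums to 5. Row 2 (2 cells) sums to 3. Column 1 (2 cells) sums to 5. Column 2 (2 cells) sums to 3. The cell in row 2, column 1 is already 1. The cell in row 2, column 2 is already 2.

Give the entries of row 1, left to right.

3 in 2 cells must be {1,2}.
(1,1) = 5 − 1 = 4 completes the 5 down.
(1,2) = 5 − 4 = 1 completes the 5 across.

4, 1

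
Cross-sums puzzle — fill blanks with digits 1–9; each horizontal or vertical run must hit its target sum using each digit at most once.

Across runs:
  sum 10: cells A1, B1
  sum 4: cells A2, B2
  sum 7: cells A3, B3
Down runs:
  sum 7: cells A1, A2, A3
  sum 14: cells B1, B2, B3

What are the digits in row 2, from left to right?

1 3

4 in 2 cells must be {1,3}; 7 in 3 cells must be {1,2,4}.
The 4 across and the 7 down share only 1, so A2 = 1.
B2 = 4 − 1 = 3 completes the 4 across.
Nothing is forced directly, so branch on A1, whose candidates are 2 or 4. If A1 = 2: then B1 would have to be in {8} for the 10 across but in {2,4,5,6,7,9} for the 14 down — contradiction. So A1 = 4.
B1 = 10 − 4 = 6 completes the 10 across.
A3 = 7 − 5 = 2 completes the 7 down.
B3 = 7 − 2 = 5 completes the 7 across.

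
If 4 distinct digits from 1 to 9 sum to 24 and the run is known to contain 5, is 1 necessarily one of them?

No

Counterexample: {2,5,8,9} sums to 24 under that restriction without using 1.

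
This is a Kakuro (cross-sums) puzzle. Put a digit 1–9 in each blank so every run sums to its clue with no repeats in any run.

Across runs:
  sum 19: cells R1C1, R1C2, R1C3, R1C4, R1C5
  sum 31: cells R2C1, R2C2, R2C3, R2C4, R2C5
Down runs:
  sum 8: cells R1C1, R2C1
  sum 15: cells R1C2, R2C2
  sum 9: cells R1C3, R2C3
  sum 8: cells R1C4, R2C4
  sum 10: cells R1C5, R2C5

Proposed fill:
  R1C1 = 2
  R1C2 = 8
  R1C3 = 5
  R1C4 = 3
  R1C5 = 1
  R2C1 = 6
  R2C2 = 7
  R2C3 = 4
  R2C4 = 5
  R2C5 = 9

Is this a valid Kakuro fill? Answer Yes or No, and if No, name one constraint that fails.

Yes

Across: 2+8+5+3+1=19; 6+7+4+5+9=31. Down: 2+6=8; 8+7=15; 5+4=9; 3+5=8; 1+9=10. No digit repeats within any run.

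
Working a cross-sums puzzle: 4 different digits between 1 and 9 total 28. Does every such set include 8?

Yes

Every partition of 28 into 4 distinct digits includes 8: {4,7,8,9}, {5,6,8,9}.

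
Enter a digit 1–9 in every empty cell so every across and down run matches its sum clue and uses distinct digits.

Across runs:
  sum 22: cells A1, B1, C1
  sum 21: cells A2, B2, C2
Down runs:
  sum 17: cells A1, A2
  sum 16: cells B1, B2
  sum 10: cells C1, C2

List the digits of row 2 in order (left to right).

17 in 2 cells must be {8,9}; 16 in 2 cells must be {7,9}.
Nothing is forced directly, so branch on A1, whose candidates are 8 or 9. If A1 = 8: that forces B1 = 9, after which C1 would have to be in {5} for the 22 across but in {1,2,3,4,6,7,8,9} for the 10 down — contradiction. So A1 = 9.
Given what's placed, B1 must be 7 to fit the 22 across and 16 down.
C1 = 22 − 16 = 6 completes the 22 across.
A2 = 17 − 9 = 8 completes the 17 down.
B2 = 16 − 7 = 9 completes the 16 down.
C2 = 21 − 17 = 4 completes the 21 across.

8 9 4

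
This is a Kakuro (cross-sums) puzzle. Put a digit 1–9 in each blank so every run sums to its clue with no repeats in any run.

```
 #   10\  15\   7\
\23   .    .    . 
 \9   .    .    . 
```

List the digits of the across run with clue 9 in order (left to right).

2, 6, 1

23 in 3 cells must be {6,8,9}.
The 23 across and the 7 down share only 6, so R1C3 = 6.
The 9 across and the 15 down share only 6, so R2C2 = 6.
R2C3 = 7 − 6 = 1 completes the 7 down.
R1C2 = 15 − 6 = 9 completes the 15 down.
R2C1 = 9 − 7 = 2 completes the 9 across.
R1C1 = 23 − 15 = 8 completes the 23 across.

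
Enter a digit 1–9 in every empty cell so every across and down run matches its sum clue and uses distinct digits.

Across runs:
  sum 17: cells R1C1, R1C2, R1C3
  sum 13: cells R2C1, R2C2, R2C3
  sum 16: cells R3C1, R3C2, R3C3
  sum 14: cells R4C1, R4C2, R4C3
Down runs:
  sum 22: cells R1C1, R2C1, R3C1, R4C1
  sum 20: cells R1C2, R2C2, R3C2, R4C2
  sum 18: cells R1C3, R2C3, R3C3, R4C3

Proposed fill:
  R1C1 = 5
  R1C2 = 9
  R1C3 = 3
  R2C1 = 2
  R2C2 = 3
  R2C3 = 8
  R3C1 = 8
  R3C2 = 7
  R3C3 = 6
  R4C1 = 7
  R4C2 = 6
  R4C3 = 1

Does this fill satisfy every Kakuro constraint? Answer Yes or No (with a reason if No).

No — the down run R1C2–R4C2 sums to 25, not 20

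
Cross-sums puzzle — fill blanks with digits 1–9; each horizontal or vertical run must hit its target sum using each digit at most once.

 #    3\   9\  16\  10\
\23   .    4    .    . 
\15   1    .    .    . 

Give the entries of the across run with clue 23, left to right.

3 in 2 cells must be {1,2}; 16 in 2 cells must be {7,9}.
R1C1 = 3 − 1 = 2 completes the 3 down.
Given what's placed, R1C3 must be 9 to fit the 23 across and 16 down.
R1C4 = 23 − 15 = 8 completes the 23 across.
R2C2 = 9 − 4 = 5 completes the 9 down.
R2C3 = 16 − 9 = 7 completes the 16 down.
R2C4 = 15 − 13 = 2 completes the 15 across.

2 4 9 8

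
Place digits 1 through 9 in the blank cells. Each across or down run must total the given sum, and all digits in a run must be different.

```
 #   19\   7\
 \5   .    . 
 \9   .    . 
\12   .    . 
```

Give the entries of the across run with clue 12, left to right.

8 4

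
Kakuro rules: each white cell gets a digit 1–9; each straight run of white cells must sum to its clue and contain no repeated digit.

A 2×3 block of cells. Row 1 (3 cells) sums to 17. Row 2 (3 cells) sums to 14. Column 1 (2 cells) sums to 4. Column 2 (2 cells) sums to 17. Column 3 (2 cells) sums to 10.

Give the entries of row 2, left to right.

1 9 4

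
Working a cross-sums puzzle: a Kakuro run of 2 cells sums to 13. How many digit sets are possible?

2 distinct digits from 1–9 sum between 3 and 17.
Enumerating: {4,9}, {5,8}, {6,7}.

3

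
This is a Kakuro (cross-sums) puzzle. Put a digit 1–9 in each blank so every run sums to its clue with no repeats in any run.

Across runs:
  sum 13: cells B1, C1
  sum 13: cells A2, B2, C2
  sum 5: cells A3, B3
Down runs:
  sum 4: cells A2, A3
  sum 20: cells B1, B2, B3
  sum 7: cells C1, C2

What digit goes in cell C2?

1

4 in 2 cells must be {1,3}.
Nothing is forced directly, so branch on B3, whose candidates are 3 or 4. If B3 = 3: then A3 would have to be in {2} for the 5 across but in {1,3} for the 4 down — contradiction. So B3 = 4.
A3 = 5 − 4 = 1 completes the 5 across.
A2 = 4 − 1 = 3 completes the 4 down.
B2 = 9: the only remaining digit allowed by both the 13 across and the 20 down.
C2 = 13 − 12 = 1 completes the 13 across.
B1 = 20 − 13 = 7 completes the 20 down.
C1 = 13 − 7 = 6 completes the 13 across.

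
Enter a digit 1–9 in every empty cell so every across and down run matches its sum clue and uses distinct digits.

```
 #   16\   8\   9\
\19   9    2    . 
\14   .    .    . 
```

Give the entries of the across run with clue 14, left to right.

7 6 1

16 in 2 cells must be {7,9}.
R1C3 = 19 − 11 = 8 completes the 19 across.
R2C1 = 16 − 9 = 7 completes the 16 down.
R2C2 = 8 − 2 = 6 completes the 8 down.
R2C3 = 14 − 13 = 1 completes the 14 across.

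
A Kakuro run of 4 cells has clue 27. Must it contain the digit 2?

No

Counterexample: {3,7,8,9} sums to 27 without using 2.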